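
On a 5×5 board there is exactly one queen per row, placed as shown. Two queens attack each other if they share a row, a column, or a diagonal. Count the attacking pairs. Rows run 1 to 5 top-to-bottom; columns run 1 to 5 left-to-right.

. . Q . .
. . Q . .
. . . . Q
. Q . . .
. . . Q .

Same column: (1,3)–(2,3) (column 3).
Same diagonal: (1,3)–(3,5) (|1−3| = |3−5| = 2).
Total attacking pairs: 2.

2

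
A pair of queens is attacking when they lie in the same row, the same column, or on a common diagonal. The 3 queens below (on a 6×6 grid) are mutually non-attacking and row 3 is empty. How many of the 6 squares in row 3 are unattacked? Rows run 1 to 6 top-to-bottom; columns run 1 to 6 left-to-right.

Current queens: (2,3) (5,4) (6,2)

1

(2,3) attacks row 3 at column 3 and diagonals 2, 4.
(5,4) attacks row 3 at column 4 and diagonals 2, 6.
(6,2) attacks row 3 at column 2 and diagonals 5.
Attacked columns: {2, 3, 4, 5, 6}. Safe: {1}.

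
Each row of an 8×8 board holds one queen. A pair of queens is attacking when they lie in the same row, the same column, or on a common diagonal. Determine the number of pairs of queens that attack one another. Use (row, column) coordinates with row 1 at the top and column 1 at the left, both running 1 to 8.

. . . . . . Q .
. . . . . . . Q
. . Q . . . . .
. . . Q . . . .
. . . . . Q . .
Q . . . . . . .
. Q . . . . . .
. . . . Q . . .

Same diagonal: (1,7)–(2,8) (|1−2| = |7−8| = 1); (1,7)–(4,4) (|1−4| = |7−4| = 3); (3,3)–(4,4) (|3−4| = |3−4| = 1); (6,1)–(7,2) (|6−7| = |1−2| = 1).
Total attacking pairs: 4.

4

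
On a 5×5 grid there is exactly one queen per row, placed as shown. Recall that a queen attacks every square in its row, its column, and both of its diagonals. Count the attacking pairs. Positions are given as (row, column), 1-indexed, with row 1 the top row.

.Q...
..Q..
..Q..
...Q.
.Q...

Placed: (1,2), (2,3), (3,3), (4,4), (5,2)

Same column: (1,2)–(5,2) (column 2); (2,3)–(3,3) (column 3).
Same diagonal: (1,2)–(2,3) (|1−2| = |2−3| = 1); (3,3)–(4,4) (|3−4| = |3−4| = 1).
Total attacking pairs: 4.

4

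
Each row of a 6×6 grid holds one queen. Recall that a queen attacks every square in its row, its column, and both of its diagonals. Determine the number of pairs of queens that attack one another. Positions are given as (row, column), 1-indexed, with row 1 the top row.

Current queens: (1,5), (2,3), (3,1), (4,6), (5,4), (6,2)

0

All columns are distinct and no two queens satisfy |Δrow| = |Δcol|, so no pair attacks.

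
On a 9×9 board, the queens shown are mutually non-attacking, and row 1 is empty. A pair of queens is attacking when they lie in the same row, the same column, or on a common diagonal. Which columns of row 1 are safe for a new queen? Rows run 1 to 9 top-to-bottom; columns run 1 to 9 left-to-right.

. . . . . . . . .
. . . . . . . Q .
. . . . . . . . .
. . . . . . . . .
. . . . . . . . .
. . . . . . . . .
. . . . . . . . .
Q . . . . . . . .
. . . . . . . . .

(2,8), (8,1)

(2,8) attacks row 1 at column 8 and diagonals 7, 9.
(8,1) attacks row 1 at column 1 and diagonals 8.
Attacked columns: {1, 7, 8, 9}. Safe: {2, 3, 4, 5, 6}.

columns 2, 3, 4, 5, 6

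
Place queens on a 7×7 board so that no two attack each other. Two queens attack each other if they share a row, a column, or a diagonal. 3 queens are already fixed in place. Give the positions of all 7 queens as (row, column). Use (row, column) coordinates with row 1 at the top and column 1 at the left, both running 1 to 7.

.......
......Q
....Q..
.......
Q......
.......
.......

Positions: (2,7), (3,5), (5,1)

(1,2) (2,7) (3,5) (4,3) (5,1) (6,6) (7,4)

Row 1: attacked by (2,7)→{6,7}; (3,5)→{3,5,7}; (5,1)→{1,5}. Safe: 2, 4. Place at column 2.
Row 4: attacked by (1,2)→{2,5}; (2,7)→{5,7}; (3,5)→{4,5,6}; (5,1)→{1,2}. Safe: 3. Place at column 3.
Row 6: attacked by (1,2)→{2,7}; (2,7)→{3,7}; (3,5)→{2,5}; (4,3)→{1,3,5}; (5,1)→{1,2}. Safe: 4, 6. Place at column 6.
Row 7: attacked by (1,2)→{2}; (2,7)→{2,7}; (3,5)→{1,5}; (4,3)→{3,6}; (5,1)→{1,3}; (6,6)→{5,6,7}. Safe: 4. Place at column 4.
Columns [2, 7, 5, 3, 1, 6, 4], r−c [-1, -5, -2, 1, 4, 0, 3], r+c [3, 9, 8, 7, 6, 12, 11] are all distinct, so no two queens attack.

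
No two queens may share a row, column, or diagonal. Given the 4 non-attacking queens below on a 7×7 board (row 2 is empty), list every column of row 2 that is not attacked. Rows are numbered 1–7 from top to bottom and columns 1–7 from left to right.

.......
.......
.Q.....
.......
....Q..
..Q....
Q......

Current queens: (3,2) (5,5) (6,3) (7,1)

(3,2) attacks row 2 at column 2 and diagonals 1, 3.
(5,5) attacks row 2 at column 5 and diagonals 2.
(6,3) attacks row 2 at column 3 and diagonals 7.
(7,1) attacks row 2 at column 1 and diagonals 6.
Attacked columns: {1, 2, 3, 5, 6, 7}. Safe: {4}.

columns 4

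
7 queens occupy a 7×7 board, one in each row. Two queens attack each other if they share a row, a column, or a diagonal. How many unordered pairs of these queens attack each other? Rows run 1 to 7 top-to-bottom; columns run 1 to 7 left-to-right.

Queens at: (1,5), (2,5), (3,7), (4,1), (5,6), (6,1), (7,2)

Same column: (1,5)–(2,5) (column 5); (4,1)–(6,1) (column 1).
Same diagonal: (1,5)–(3,7) (|1−3| = |5−7| = 2); (2,5)–(6,1) (|2−6| = |5−1| = 4); (6,1)–(7,2) (|6−7| = |1−2| = 1).
Total attacking pairs: 5.

5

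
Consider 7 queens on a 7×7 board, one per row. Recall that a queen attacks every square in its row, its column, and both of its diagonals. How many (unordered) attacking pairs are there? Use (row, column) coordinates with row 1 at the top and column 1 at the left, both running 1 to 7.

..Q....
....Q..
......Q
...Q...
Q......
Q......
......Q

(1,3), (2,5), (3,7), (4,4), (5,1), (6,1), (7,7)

4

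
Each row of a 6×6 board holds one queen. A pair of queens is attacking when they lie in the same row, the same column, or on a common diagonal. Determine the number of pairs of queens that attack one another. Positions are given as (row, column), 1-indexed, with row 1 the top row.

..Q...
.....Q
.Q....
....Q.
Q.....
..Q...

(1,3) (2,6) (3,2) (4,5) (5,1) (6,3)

2

Same column: (1,3)–(6,3) (column 3).
Same diagonal: (4,5)–(6,3) (|4−6| = |5−3| = 2).
Total attacking pairs: 2.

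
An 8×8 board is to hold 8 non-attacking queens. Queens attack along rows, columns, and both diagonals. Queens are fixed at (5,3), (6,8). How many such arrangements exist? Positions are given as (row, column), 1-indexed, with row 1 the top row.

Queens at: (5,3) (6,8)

3

Branch on row 1: col 1 → 0; col 2 → 1; col 4 → 0; col 5 → 2; col 6 → 0.
Sum: 0 + 1 + 0 + 2 + 0 = 3.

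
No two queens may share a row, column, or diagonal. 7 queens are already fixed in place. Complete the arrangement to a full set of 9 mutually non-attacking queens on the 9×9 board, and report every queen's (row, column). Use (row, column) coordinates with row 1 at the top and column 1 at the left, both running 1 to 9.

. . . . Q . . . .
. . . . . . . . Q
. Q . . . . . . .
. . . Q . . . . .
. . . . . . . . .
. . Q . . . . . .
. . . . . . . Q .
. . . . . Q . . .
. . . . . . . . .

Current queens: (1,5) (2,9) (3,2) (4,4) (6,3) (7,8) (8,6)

(1,5) (2,9) (3,2) (4,4) (5,7) (6,3) (7,8) (8,6) (9,1)

Row 5: attacked by (1,5)→{1,5,9}; (2,9)→{6,9}; (3,2)→{2,4}; (4,4)→{3,4,5}; (6,3)→{2,3,4}; (7,8)→{6,8}; (8,6)→{3,6,9}. Safe: 7. Place at column 7.
Row 9: attacked by (1,5)→{5}; (2,9)→{2,9}; (3,2)→{2,8}; (4,4)→{4,9}; (5,7)→{3,7}; (6,3)→{3,6}; (7,8)→{6,8}; (8,6)→{5,6,7}. Safe: 1. Place at column 1.
Columns [5, 9, 2, 4, 7, 3, 8, 6, 1], r−c [-4, -7, 1, 0, -2, 3, -1, 2, 8], r+c [6, 11, 5, 8, 12, 9, 15, 14, 10] are all distinct, so no two queens attack.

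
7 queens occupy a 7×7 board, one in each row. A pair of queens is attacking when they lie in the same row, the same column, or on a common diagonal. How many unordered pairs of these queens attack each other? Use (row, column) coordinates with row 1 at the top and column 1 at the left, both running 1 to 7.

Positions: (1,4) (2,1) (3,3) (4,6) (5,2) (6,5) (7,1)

Same column: (2,1)–(7,1) (column 1).
Same diagonal: (2,1)–(6,5) (|2−6| = |1−5| = 4).
Total attacking pairs: 2.

2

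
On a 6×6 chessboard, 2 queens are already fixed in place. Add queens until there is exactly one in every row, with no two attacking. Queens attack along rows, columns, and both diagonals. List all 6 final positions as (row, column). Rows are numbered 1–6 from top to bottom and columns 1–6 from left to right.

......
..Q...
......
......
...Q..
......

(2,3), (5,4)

(1,5) (2,3) (3,1) (4,6) (5,4) (6,2)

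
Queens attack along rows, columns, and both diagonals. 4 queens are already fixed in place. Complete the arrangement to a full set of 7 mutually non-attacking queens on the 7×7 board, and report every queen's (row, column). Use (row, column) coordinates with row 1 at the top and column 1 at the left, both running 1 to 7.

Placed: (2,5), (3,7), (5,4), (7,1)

(1,3) (2,5) (3,7) (4,2) (5,4) (6,6) (7,1)

Row 1: attacked by (2,5)→{4,5,6}; (3,7)→{5,7}; (5,4)→{4}; (7,1)→{1,7}. Safe: 2, 3. Place at column 3.
Row 4: attacked by (1,3)→{3,6}; (2,5)→{3,5,7}; (3,7)→{6,7}; (5,4)→{3,4,5}; (7,1)→{1,4}. Safe: 2. Place at column 2.
Row 6: attacked by (1,3)→{3}; (2,5)→{1,5}; (3,7)→{4,7}; (4,2)→{2,4}; (5,4)→{3,4,5}; (7,1)→{1,2}. Safe: 6. Place at column 6.
Columns [3, 5, 7, 2, 4, 6, 1], r−c [-2, -3, -4, 2, 1, 0, 6], r+c [4, 7, 10, 6, 9, 12, 8] are all distinct, so no two queens attack.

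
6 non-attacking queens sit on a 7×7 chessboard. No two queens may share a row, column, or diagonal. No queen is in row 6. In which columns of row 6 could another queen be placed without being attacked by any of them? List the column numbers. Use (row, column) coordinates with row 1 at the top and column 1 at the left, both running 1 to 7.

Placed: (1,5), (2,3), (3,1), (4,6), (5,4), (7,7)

columns 2

(1,5) attacks row 6 at column 5.
(2,3) attacks row 6 at column 3 and diagonals 7.
(3,1) attacks row 6 at column 1 and diagonals 4.
(4,6) attacks row 6 at column 6 and diagonals 4.
(5,4) attacks row 6 at column 4 and diagonals 3, 5.
(7,7) attacks row 6 at column 7 and diagonals 6.
Attacked columns: {1, 3, 4, 5, 6, 7}. Safe: {2}.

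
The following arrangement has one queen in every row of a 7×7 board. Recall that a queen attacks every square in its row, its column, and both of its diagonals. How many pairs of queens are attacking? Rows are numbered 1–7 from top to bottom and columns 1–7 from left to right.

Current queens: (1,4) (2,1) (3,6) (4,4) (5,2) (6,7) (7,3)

2

Same column: (1,4)–(4,4) (column 4).
Same diagonal: (1,4)–(3,6) (|1−3| = |4−6| = 2).
Total attacking pairs: 2.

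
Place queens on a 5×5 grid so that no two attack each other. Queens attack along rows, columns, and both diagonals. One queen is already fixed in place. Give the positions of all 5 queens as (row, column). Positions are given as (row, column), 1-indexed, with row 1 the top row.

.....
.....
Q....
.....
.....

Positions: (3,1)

Row 1: attacked by (3,1)→{1,3}. Safe: 2, 4, 5. Place at column 5.
Row 2: attacked by (1,5)→{4,5}; (3,1)→{1,2}. Safe: 3. Place at column 3.
Row 4: attacked by (1,5)→{2,5}; (2,3)→{1,3,5}; (3,1)→{1,2}. Safe: 4. Place at column 4.
Row 5: attacked by (1,5)→{1,5}; (2,3)→{3}; (3,1)→{1,3}; (4,4)→{3,4,5}. Safe: 2. Place at column 2.
Columns [5, 3, 1, 4, 2], r−c [-4, -1, 2, 0, 3], r+c [6, 5, 4, 8, 7] are all distinct, so no two queens attack.

(1,5) (2,3) (3,1) (4,4) (5,2)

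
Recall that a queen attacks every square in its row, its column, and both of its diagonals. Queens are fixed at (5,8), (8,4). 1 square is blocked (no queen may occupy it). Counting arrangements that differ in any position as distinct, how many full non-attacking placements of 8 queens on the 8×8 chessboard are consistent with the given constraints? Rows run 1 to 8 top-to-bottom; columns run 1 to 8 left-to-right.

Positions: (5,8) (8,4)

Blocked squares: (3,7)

Branch on row 1: col 1 → 0; col 2 → 1; col 3 → 1; col 5 → 0; col 6 → 1; col 7 → 1.
Sum: 0 + 1 + 1 + 0 + 1 + 1 = 4.

4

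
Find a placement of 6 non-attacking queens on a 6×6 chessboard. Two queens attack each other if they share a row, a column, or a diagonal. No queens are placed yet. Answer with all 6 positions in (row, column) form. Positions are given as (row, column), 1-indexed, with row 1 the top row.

(1,5) (2,3) (3,1) (4,6) (5,4) (6,2)

Row 1: Safe: 1, 2, 3, 4, 5, 6. Place at column 5.
Row 2: attacked by (1,5)→{4,5,6}. Safe: 1, 2, 3. Place at column 3.
Row 3: attacked by (1,5)→{3,5}; (2,3)→{2,3,4}. Safe: 1, 6. Place at column 1.
Row 4: attacked by (1,5)→{2,5}; (2,3)→{1,3,5}; (3,1)→{1,2}. Safe: 4, 6. Place at column 6.
Row 5: attacked by (1,5)→{1,5}; (2,3)→{3,6}; (3,1)→{1,3}; (4,6)→{5,6}. Safe: 2, 4. Place at column 4.
Row 6: attacked by (1,5)→{5}; (2,3)→{3}; (3,1)→{1,4}; (4,6)→{4,6}; (5,4)→{3,4,5}. Safe: 2. Place at column 2.
Columns [5, 3, 1, 6, 4, 2], r−c [-4, -1, 2, -2, 1, 4], r+c [6, 5, 4, 10, 9, 8] are all distinct, so no two queens attack.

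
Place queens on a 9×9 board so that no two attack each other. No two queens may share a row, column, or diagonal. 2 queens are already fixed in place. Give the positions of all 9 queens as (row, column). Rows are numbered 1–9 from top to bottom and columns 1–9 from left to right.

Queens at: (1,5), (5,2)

(1,5) (2,3) (3,8) (4,6) (5,2) (6,9) (7,1) (8,4) (9,7)

Row 2: attacked by (1,5)→{4,5,6}; (5,2)→{2,5}. Safe: 1, 3, 7, 8, 9. Place at column 3.
Row 3: attacked by (1,5)→{3,5,7}; (2,3)→{2,3,4}; (5,2)→{2,4}. Safe: 1, 6, 8, 9. Place at column 8.
Row 4: attacked by (1,5)→{2,5,8}; (2,3)→{1,3,5}; (3,8)→{7,8,9}; (5,2)→{1,2,3}. Safe: 4, 6. Place at column 6.
Row 6: attacked by (1,5)→{5}; (2,3)→{3,7}; (3,8)→{5,8}; (4,6)→{4,6,8}; (5,2)→{1,2,3}. Safe: 9. Place at column 9.
Row 7: attacked by (1,5)→{5}; (2,3)→{3,8}; (3,8)→{4,8}; (4,6)→{3,6,9}; (5,2)→{2,4}; (6,9)→{8,9}. Safe: 1, 7. Place at column 1.
Row 8: attacked by (1,5)→{5}; (2,3)→{3,9}; (3,8)→{3,8}; (4,6)→{2,6}; (5,2)→{2,5}; (6,9)→{7,9}; (7,1)→{1,2}. Safe: 4. Place at column 4.
Row 9: attacked by (1,5)→{5}; (2,3)→{3}; (3,8)→{2,8}; (4,6)→{1,6}; (5,2)→{2,6}; (6,9)→{6,9}; (7,1)→{1,3}; (8,4)→{3,4,5}. Safe: 7. Place at column 7.
Columns [5, 3, 8, 6, 2, 9, 1, 4, 7], r−c [-4, -1, -5, -2, 3, -3, 6, 4, 2], r+c [6, 5, 11, 10, 7, 15, 8, 12, 16] are all distinct, so no two queens attack.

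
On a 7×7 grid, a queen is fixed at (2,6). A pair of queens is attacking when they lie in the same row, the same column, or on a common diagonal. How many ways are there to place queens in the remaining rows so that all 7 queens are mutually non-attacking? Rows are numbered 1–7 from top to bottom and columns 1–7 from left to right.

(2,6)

4

Branch on row 1: col 1 → 1; col 2 → 1; col 3 → 1; col 4 → 1.
Sum: 1 + 1 + 1 + 1 = 4.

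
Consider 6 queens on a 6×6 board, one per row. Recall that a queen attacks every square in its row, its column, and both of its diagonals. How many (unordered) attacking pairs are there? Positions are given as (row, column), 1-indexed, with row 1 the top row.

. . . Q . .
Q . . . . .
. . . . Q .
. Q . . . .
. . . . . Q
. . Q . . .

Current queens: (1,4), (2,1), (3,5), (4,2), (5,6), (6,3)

0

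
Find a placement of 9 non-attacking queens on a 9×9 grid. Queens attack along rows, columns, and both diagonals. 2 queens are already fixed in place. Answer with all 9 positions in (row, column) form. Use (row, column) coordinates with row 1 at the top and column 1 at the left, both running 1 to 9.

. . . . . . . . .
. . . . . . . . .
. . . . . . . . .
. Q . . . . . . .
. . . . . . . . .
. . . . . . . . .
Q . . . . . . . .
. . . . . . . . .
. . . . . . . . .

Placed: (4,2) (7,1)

(1,6) (2,3) (3,9) (4,2) (5,5) (6,8) (7,1) (8,7) (9,4)

Row 1: attacked by (4,2)→{2,5}; (7,1)→{1,7}. Safe: 3, 4, 6, 8, 9. Place at column 6.
Row 2: attacked by (1,6)→{5,6,7}; (4,2)→{2,4}; (7,1)→{1,6}. Safe: 3, 8, 9. Place at column 3.
Row 3: attacked by (1,6)→{4,6,8}; (2,3)→{2,3,4}; (4,2)→{1,2,3}; (7,1)→{1,5}. Safe: 7, 9. Place at column 9.
Row 5: attacked by (1,6)→{2,6}; (2,3)→{3,6}; (3,9)→{7,9}; (4,2)→{1,2,3}; (7,1)→{1,3}. Safe: 4, 5, 8. Place at column 5.
Row 6: attacked by (1,6)→{1,6}; (2,3)→{3,7}; (3,9)→{6,9}; (4,2)→{2,4}; (5,5)→{4,5,6}; (7,1)→{1,2}. Safe: 8. Place at column 8.
Row 8: attacked by (1,6)→{6}; (2,3)→{3,9}; (3,9)→{4,9}; (4,2)→{2,6}; (5,5)→{2,5,8}; (6,8)→{6,8}; (7,1)→{1,2}. Safe: 7. Place at column 7.
Row 9: attacked by (1,6)→{6}; (2,3)→{3}; (3,9)→{3,9}; (4,2)→{2,7}; (5,5)→{1,5,9}; (6,8)→{5,8}; (7,1)→{1,3}; (8,7)→{6,7,8}. Safe: 4. Place at column 4.
Columns [6, 3, 9, 2, 5, 8, 1, 7, 4], r−c [-5, -1, -6, 2, 0, -2, 6, 1, 5], r+c [7, 5, 12, 6, 10, 14, 8, 15, 13] are all distinct, so no two queens attack.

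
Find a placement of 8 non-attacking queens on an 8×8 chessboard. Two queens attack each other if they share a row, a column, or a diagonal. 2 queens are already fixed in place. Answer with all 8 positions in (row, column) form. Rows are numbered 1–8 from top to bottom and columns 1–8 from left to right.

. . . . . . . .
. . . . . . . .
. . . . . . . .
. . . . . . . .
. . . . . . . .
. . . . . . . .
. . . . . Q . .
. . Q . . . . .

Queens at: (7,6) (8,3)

Row 1: attacked by (7,6)→{6}; (8,3)→{3}. Safe: 1, 2, 4, 5, 7, 8. Place at column 1.
Row 2: attacked by (1,1)→{1,2}; (7,6)→{1,6}; (8,3)→{3}. Safe: 4, 5, 7, 8. Place at column 7.
Row 3: attacked by (1,1)→{1,3}; (2,7)→{6,7,8}; (7,6)→{2,6}; (8,3)→{3,8}. Safe: 4, 5. Place at column 5.
Row 4: attacked by (1,1)→{1,4}; (2,7)→{5,7}; (3,5)→{4,5,6}; (7,6)→{3,6}; (8,3)→{3,7}. Safe: 2, 8. Place at column 8.
Row 5: attacked by (1,1)→{1,5}; (2,7)→{4,7}; (3,5)→{3,5,7}; (4,8)→{7,8}; (7,6)→{4,6,8}; (8,3)→{3,6}. Safe: 2. Place at column 2.
Row 6: attacked by (1,1)→{1,6}; (2,7)→{3,7}; (3,5)→{2,5,8}; (4,8)→{6,8}; (5,2)→{1,2,3}; (7,6)→{5,6,7}; (8,3)→{1,3,5}. Safe: 4. Place at column 4.
Columns [1, 7, 5, 8, 2, 4, 6, 3], r−c [0, -5, -2, -4, 3, 2, 1, 5], r+c [2, 9, 8, 12, 7, 10, 13, 11] are all distinct, so no two queens attack.

(1,1) (2,7) (3,5) (4,8) (5,2) (6,4) (7,6) (8,3)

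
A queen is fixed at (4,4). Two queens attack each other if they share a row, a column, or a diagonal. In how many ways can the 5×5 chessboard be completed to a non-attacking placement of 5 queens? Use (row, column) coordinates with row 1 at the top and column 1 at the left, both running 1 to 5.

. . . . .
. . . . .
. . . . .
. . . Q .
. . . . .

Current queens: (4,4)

Branch on row 1: col 2 → 0; col 3 → 1; col 5 → 1.
Sum: 0 + 1 + 1 = 2.

2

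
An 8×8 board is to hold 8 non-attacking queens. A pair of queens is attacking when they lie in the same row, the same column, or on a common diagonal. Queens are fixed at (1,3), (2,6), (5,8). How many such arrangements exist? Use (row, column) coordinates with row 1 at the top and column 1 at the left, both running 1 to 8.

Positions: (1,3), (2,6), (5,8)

3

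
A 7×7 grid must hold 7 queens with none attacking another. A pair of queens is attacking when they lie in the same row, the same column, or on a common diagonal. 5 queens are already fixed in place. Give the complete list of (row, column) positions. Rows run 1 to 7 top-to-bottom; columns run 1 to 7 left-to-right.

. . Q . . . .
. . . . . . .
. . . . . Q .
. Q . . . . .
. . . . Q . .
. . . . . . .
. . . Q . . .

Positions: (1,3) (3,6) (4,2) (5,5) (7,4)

Row 2: attacked by (1,3)→{2,3,4}; (3,6)→{5,6,7}; (4,2)→{2,4}; (5,5)→{2,5}; (7,4)→{4}. Safe: 1. Place at column 1.
Row 6: attacked by (1,3)→{3}; (2,1)→{1,5}; (3,6)→{3,6}; (4,2)→{2,4}; (5,5)→{4,5,6}; (7,4)→{3,4,5}. Safe: 7. Place at column 7.
Columns [3, 1, 6, 2, 5, 7, 4], r−c [-2, 1, -3, 2, 0, -1, 3], r+c [4, 3, 9, 6, 10, 13, 11] are all distinct, so no two queens attack.

(1,3) (2,1) (3,6) (4,2) (5,5) (6,7) (7,4)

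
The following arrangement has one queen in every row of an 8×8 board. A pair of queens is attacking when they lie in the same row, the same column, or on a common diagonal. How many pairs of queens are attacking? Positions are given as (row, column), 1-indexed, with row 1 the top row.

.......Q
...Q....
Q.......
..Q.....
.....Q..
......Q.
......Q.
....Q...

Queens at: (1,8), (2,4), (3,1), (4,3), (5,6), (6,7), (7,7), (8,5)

3

Same column: (6,7)–(7,7) (column 7).
Same diagonal: (5,6)–(6,7) (|5−6| = |6−7| = 1); (6,7)–(8,5) (|6−8| = |7−5| = 2).
Total attacking pairs: 3.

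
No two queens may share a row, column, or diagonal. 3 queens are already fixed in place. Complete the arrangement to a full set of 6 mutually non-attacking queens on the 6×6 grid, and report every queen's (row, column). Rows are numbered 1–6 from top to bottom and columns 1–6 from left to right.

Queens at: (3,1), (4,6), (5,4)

Row 1: attacked by (3,1)→{1,3}; (4,6)→{3,6}; (5,4)→{4}. Safe: 2, 5. Place at column 5.
Row 2: attacked by (1,5)→{4,5,6}; (3,1)→{1,2}; (4,6)→{4,6}; (5,4)→{1,4}. Safe: 3. Place at column 3.
Row 6: attacked by (1,5)→{5}; (2,3)→{3}; (3,1)→{1,4}; (4,6)→{4,6}; (5,4)→{3,4,5}. Safe: 2. Place at column 2.
Columns [5, 3, 1, 6, 4, 2], r−c [-4, -1, 2, -2, 1, 4], r+c [6, 5, 4, 10, 9, 8] are all distinct, so no two queens attack.

(1,5) (2,3) (3,1) (4,6) (5,4) (6,2)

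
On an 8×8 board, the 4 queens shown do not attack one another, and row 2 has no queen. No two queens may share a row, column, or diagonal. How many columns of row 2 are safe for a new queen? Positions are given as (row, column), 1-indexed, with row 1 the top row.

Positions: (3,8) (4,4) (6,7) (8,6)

(3,8) attacks row 2 at column 8 and diagonals 7.
(4,4) attacks row 2 at column 4 and diagonals 2, 6.
(6,7) attacks row 2 at column 7 and diagonals 3.
(8,6) attacks row 2 at column 6.
Attacked columns: {2, 3, 4, 6, 7, 8}. Safe: {1, 5}.

2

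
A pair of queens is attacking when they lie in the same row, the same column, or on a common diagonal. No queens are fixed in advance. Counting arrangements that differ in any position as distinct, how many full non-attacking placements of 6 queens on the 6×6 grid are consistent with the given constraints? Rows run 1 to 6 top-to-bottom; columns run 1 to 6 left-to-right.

Branch on row 1: col 1 → 0; col 2 → 1; col 3 → 1; col 4 → 1; col 5 → 1; col 6 → 0.
Sum: 0 + 1 + 1 + 1 + 1 + 0 = 4.
(This is the classic 6-queens count.)

4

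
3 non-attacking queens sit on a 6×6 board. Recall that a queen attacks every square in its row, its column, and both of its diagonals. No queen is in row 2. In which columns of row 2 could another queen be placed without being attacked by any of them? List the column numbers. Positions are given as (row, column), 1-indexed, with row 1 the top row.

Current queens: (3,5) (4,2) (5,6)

(3,5) attacks row 2 at column 5 and diagonals 4, 6.
(4,2) attacks row 2 at column 2 and diagonals 4.
(5,6) attacks row 2 at column 6 and diagonals 3.
Attacked columns: {2, 3, 4, 5, 6}. Safe: {1}.

columns 1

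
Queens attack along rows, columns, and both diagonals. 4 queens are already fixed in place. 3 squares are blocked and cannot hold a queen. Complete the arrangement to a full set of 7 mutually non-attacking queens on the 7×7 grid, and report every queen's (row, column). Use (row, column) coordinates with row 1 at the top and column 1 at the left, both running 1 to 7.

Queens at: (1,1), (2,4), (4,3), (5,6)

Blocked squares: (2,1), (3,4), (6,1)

Row 3: attacked by (1,1)→{1,3}; (2,4)→{3,4,5}; (4,3)→{2,3,4}; (5,6)→{4,6}. Blocked: 4. Safe: 7. Place at column 7.
Row 6: attacked by (1,1)→{1,6}; (2,4)→{4}; (3,7)→{4,7}; (4,3)→{1,3,5}; (5,6)→{5,6,7}. Blocked: 1. Safe: 2. Place at column 2.
Row 7: attacked by (1,1)→{1,7}; (2,4)→{4}; (3,7)→{3,7}; (4,3)→{3,6}; (5,6)→{4,6}; (6,2)→{1,2,3}. Safe: 5. Place at column 5.
Columns [1, 4, 7, 3, 6, 2, 5], r−c [0, -2, -4, 1, -1, 4, 2], r+c [2, 6, 10, 7, 11, 8, 12] are all distinct, so no two queens attack.

(1,1) (2,4) (3,7) (4,3) (5,6) (6,2) (7,5)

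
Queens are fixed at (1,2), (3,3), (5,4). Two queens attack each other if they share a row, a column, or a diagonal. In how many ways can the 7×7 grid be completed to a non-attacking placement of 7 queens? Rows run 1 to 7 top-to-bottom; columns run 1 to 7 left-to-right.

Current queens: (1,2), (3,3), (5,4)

1

Branch on row 2: col 5 → 0; col 6 → 1.
Sum: 0 + 1 = 1.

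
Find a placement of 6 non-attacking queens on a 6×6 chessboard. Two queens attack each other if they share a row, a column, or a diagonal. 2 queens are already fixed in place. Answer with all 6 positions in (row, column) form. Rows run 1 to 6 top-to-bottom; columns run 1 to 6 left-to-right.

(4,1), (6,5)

Row 1: attacked by (4,1)→{1,4}; (6,5)→{5}. Safe: 2, 3, 6. Place at column 2.
Row 2: attacked by (1,2)→{1,2,3}; (4,1)→{1,3}; (6,5)→{1,5}. Safe: 4, 6. Place at column 4.
Row 3: attacked by (1,2)→{2,4}; (2,4)→{3,4,5}; (4,1)→{1,2}; (6,5)→{2,5}. Safe: 6. Place at column 6.
Row 5: attacked by (1,2)→{2,6}; (2,4)→{1,4}; (3,6)→{4,6}; (4,1)→{1,2}; (6,5)→{4,5,6}. Safe: 3. Place at column 3.
Columns [2, 4, 6, 1, 3, 5], r−c [-1, -2, -3, 3, 2, 1], r+c [3, 6, 9, 5, 8, 11] are all distinct, so no two queens attack.

(1,2) (2,4) (3,6) (4,1) (5,3) (6,5)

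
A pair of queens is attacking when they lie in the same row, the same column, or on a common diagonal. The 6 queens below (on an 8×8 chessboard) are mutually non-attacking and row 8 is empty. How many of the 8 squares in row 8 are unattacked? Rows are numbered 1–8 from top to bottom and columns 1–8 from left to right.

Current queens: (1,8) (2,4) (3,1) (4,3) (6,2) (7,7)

(1,8) attacks row 8 at column 8 and diagonals 1.
(2,4) attacks row 8 at column 4.
(3,1) attacks row 8 at column 1 and diagonals 6.
(4,3) attacks row 8 at column 3 and diagonals 7.
(6,2) attacks row 8 at column 2 and diagonals 4.
(7,7) attacks row 8 at column 7 and diagonals 6, 8.
Attacked columns: {1, 2, 3, 4, 6, 7, 8}. Safe: {5}.

1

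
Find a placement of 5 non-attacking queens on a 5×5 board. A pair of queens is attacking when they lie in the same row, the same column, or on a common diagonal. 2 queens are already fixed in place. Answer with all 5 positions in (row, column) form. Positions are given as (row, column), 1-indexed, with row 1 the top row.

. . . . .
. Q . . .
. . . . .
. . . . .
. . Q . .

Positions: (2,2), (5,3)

Row 1: attacked by (2,2)→{1,2,3}; (5,3)→{3}. Safe: 4, 5. Place at column 5.
Row 3: attacked by (1,5)→{3,5}; (2,2)→{1,2,3}; (5,3)→{1,3,5}. Safe: 4. Place at column 4.
Row 4: attacked by (1,5)→{2,5}; (2,2)→{2,4}; (3,4)→{3,4,5}; (5,3)→{2,3,4}. Safe: 1. Place at column 1.
Columns [5, 2, 4, 1, 3], r−c [-4, 0, -1, 3, 2], r+c [6, 4, 7, 5, 8] are all distinct, so no two queens attack.

(1,5) (2,2) (3,4) (4,1) (5,3)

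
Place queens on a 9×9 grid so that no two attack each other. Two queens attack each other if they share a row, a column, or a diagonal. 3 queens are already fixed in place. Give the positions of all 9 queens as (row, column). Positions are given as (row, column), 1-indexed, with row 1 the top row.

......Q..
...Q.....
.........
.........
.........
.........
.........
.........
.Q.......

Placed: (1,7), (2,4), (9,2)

Row 3: attacked by (1,7)→{5,7,9}; (2,4)→{3,4,5}; (9,2)→{2,8}. Safe: 1, 6. Place at column 1.
Row 4: attacked by (1,7)→{4,7}; (2,4)→{2,4,6}; (3,1)→{1,2}; (9,2)→{2,7}. Safe: 3, 5, 8, 9. Place at column 8.
Row 5: attacked by (1,7)→{3,7}; (2,4)→{1,4,7}; (3,1)→{1,3}; (4,8)→{7,8,9}; (9,2)→{2,6}. Safe: 5. Place at column 5.
Row 6: attacked by (1,7)→{2,7}; (2,4)→{4,8}; (3,1)→{1,4}; (4,8)→{6,8}; (5,5)→{4,5,6}; (9,2)→{2,5}. Safe: 3, 9. Place at column 3.
Row 7: attacked by (1,7)→{1,7}; (2,4)→{4,9}; (3,1)→{1,5}; (4,8)→{5,8}; (5,5)→{3,5,7}; (6,3)→{2,3,4}; (9,2)→{2,4}. Safe: 6. Place at column 6.
Row 8: attacked by (1,7)→{7}; (2,4)→{4}; (3,1)→{1,6}; (4,8)→{4,8}; (5,5)→{2,5,8}; (6,3)→{1,3,5}; (7,6)→{5,6,7}; (9,2)→{1,2,3}. Safe: 9. Place at column 9.
Columns [7, 4, 1, 8, 5, 3, 6, 9, 2], r−c [-6, -2, 2, -4, 0, 3, 1, -1, 7], r+c [8, 6, 4, 12, 10, 9, 13, 17, 11] are all distinct, so no two queens attack.

(1,7) (2,4) (3,1) (4,8) (5,5) (6,3) (7,6) (8,9) (9,2)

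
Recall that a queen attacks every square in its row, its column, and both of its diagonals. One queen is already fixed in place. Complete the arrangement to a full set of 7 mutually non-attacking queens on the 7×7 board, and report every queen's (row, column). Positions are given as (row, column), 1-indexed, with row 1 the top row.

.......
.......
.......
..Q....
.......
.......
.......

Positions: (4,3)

(1,5) (2,2) (3,6) (4,3) (5,7) (6,4) (7,1)

Row 1: attacked by (4,3)→{3,6}. Safe: 1, 2, 4, 5, 7. Place at column 5.
Row 2: attacked by (1,5)→{4,5,6}; (4,3)→{1,3,5}. Safe: 2, 7. Place at column 2.
Row 3: attacked by (1,5)→{3,5,7}; (2,2)→{1,2,3}; (4,3)→{2,3,4}. Safe: 6. Place at column 6.
Row 5: attacked by (1,5)→{1,5}; (2,2)→{2,5}; (3,6)→{4,6}; (4,3)→{2,3,4}. Safe: 7. Place at column 7.
Row 6: attacked by (1,5)→{5}; (2,2)→{2,6}; (3,6)→{3,6}; (4,3)→{1,3,5}; (5,7)→{6,7}. Safe: 4. Place at column 4.
Row 7: attacked by (1,5)→{5}; (2,2)→{2,7}; (3,6)→{2,6}; (4,3)→{3,6}; (5,7)→{5,7}; (6,4)→{3,4,5}. Safe: 1. Place at column 1.
Columns [5, 2, 6, 3, 7, 4, 1], r−c [-4, 0, -3, 1, -2, 2, 6], r+c [6, 4, 9, 7, 12, 10, 8] are all distinct, so no two queens attack.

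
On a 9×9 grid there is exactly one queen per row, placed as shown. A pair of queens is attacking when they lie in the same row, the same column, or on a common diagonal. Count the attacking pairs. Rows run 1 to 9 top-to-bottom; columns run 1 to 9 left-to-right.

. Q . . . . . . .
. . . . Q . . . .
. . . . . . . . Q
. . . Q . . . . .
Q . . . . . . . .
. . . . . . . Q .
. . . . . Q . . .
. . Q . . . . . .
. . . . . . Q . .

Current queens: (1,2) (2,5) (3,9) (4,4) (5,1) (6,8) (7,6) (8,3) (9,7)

0

All columns are distinct and no two queens satisfy |Δrow| = |Δcol|, so no pair attacks.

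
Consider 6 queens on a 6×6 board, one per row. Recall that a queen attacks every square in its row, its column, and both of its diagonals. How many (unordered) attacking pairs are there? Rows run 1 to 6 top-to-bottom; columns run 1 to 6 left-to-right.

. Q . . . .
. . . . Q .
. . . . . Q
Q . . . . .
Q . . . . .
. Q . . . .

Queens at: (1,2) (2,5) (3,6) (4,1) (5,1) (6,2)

4

Same column: (1,2)–(6,2) (column 2); (4,1)–(5,1) (column 1).
Same diagonal: (2,5)–(3,6) (|2−3| = |5−6| = 1); (5,1)–(6,2) (|5−6| = |1−2| = 1).
Total attacking pairs: 4.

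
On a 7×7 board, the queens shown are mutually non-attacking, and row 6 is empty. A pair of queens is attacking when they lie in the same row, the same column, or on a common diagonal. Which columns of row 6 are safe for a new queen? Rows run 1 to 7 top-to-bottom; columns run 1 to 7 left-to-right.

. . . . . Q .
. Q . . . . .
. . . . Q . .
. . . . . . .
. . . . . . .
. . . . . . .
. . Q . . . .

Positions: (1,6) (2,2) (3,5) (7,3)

(1,6) attacks row 6 at column 6 and diagonals 1.
(2,2) attacks row 6 at column 2 and diagonals 6.
(3,5) attacks row 6 at column 5 and diagonals 2.
(7,3) attacks row 6 at column 3 and diagonals 2, 4.
Attacked columns: {1, 2, 3, 4, 5, 6}. Safe: {7}.

columns 7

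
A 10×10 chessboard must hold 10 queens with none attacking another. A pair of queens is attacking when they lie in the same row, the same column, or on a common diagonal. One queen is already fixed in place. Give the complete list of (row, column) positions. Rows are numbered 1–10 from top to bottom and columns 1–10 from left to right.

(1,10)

Row 2: attacked by (1,10)→{9,10}. Safe: 1, 2, 3, 4, 5, 6, 7, 8. Place at column 7.
Row 3: attacked by (1,10)→{8,10}; (2,7)→{6,7,8}. Safe: 1, 2, 3, 4, 5, 9. Place at column 2.
Row 4: attacked by (1,10)→{7,10}; (2,7)→{5,7,9}; (3,2)→{1,2,3}. Safe: 4, 6, 8. Place at column 4.
Row 5: attacked by (1,10)→{6,10}; (2,7)→{4,7,10}; (3,2)→{2,4}; (4,4)→{3,4,5}. Safe: 1, 8, 9. Place at column 1.
Row 6: attacked by (1,10)→{5,10}; (2,7)→{3,7}; (3,2)→{2,5}; (4,4)→{2,4,6}; (5,1)→{1,2}. Safe: 8, 9. Place at column 8.
Row 7: attacked by (1,10)→{4,10}; (2,7)→{2,7}; (3,2)→{2,6}; (4,4)→{1,4,7}; (5,1)→{1,3}; (6,8)→{7,8,9}. Safe: 5. Place at column 5.
Row 8: attacked by (1,10)→{3,10}; (2,7)→{1,7}; (3,2)→{2,7}; (4,4)→{4,8}; (5,1)→{1,4}; (6,8)→{6,8,10}; (7,5)→{4,5,6}. Safe: 9. Place at column 9.
Row 9: attacked by (1,10)→{2,10}; (2,7)→{7}; (3,2)→{2,8}; (4,4)→{4,9}; (5,1)→{1,5}; (6,8)→{5,8}; (7,5)→{3,5,7}; (8,9)→{8,9,10}. Safe: 6. Place at column 6.
Row 10: attacked by (1,10)→{1,10}; (2,7)→{7}; (3,2)→{2,9}; (4,4)→{4,10}; (5,1)→{1,6}; (6,8)→{4,8}; (7,5)→{2,5,8}; (8,9)→{7,9}; (9,6)→{5,6,7}. Safe: 3. Place at column 3.
Columns [10, 7, 2, 4, 1, 8, 5, 9, 6, 3], r−c [-9, -5, 1, 0, 4, -2, 2, -1, 3, 7], r+c [11, 9, 5, 8, 6, 14, 12, 17, 15, 13] are all distinct, so no two queens attack.

(1,10) (2,7) (3,2) (4,4) (5,1) (6,8) (7,5) (8,9) (9,6) (10,3)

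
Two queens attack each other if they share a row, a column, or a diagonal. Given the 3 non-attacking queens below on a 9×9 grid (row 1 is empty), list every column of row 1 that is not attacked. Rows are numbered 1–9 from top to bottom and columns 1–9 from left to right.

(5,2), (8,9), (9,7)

(5,2) attacks row 1 at column 2 and diagonals 6.
(8,9) attacks row 1 at column 9 and diagonals 2.
(9,7) attacks row 1 at column 7.
Attacked columns: {2, 6, 7, 9}. Safe: {1, 3, 4, 5, 8}.

columns 1, 3, 4, 5, 8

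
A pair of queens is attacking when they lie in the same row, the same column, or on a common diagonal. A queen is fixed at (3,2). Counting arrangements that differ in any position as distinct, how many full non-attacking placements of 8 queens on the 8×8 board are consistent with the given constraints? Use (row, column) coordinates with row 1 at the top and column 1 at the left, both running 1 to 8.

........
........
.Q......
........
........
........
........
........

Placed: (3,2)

Branch on row 1: col 1 → 0; col 3 → 7; col 5 → 3; col 6 → 2; col 7 → 2; col 8 → 0.
Sum: 0 + 7 + 3 + 2 + 2 + 0 = 14.

14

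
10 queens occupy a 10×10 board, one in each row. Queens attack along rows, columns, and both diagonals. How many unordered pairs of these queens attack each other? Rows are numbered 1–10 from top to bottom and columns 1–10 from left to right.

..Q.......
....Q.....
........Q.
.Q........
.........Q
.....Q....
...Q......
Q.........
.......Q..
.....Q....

Same column: (6,6)–(10,6) (column 6).
Same diagonal: (3,9)–(6,6) (|3−6| = |9−6| = 3).
Total attacking pairs: 2.

2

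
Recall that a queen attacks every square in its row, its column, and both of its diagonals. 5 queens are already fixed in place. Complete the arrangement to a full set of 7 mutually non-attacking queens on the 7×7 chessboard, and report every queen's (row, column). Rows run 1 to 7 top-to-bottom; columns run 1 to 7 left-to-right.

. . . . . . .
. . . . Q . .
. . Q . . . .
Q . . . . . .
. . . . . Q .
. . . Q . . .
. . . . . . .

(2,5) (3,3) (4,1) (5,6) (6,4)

Row 1: attacked by (2,5)→{4,5,6}; (3,3)→{1,3,5}; (4,1)→{1,4}; (5,6)→{2,6}; (6,4)→{4}. Safe: 7. Place at column 7.
Row 7: attacked by (1,7)→{1,7}; (2,5)→{5}; (3,3)→{3,7}; (4,1)→{1,4}; (5,6)→{4,6}; (6,4)→{3,4,5}. Safe: 2. Place at column 2.
Columns [7, 5, 3, 1, 6, 4, 2], r−c [-6, -3, 0, 3, -1, 2, 5], r+c [8, 7, 6, 5, 11, 10, 9] are all distinct, so no two queens attack.

(1,7) (2,5) (3,3) (4,1) (5,6) (6,4) (7,2)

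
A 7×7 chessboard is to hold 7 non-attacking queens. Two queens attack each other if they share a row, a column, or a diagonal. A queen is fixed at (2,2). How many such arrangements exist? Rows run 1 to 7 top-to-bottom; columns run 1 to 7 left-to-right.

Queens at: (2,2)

Branch on row 1: col 4 → 1; col 5 → 1; col 6 → 1; col 7 → 1.
Sum: 1 + 1 + 1 + 1 = 4.

4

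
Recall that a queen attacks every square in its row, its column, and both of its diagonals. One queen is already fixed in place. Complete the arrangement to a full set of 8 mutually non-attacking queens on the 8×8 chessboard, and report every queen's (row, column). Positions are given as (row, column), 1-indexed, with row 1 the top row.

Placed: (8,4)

(1,2) (2,8) (3,6) (4,1) (5,3) (6,5) (7,7) (8,4)

Row 1: attacked by (8,4)→{4}. Safe: 1, 2, 3, 5, 6, 7, 8. Place at column 2.
Row 2: attacked by (1,2)→{1,2,3}; (8,4)→{4}. Safe: 5, 6, 7, 8. Place at column 8.
Row 3: attacked by (1,2)→{2,4}; (2,8)→{7,8}; (8,4)→{4}. Safe: 1, 3, 5, 6. Place at column 6.
Row 4: attacked by (1,2)→{2,5}; (2,8)→{6,8}; (3,6)→{5,6,7}; (8,4)→{4,8}. Safe: 1, 3. Place at column 1.
Row 5: attacked by (1,2)→{2,6}; (2,8)→{5,8}; (3,6)→{4,6,8}; (4,1)→{1,2}; (8,4)→{1,4,7}. Safe: 3. Place at column 3.
Row 6: attacked by (1,2)→{2,7}; (2,8)→{4,8}; (3,6)→{3,6}; (4,1)→{1,3}; (5,3)→{2,3,4}; (8,4)→{2,4,6}. Safe: 5. Place at column 5.
Row 7: attacked by (1,2)→{2,8}; (2,8)→{3,8}; (3,6)→{2,6}; (4,1)→{1,4}; (5,3)→{1,3,5}; (6,5)→{4,5,6}; (8,4)→{3,4,5}. Safe: 7. Place at column 7.
Columns [2, 8, 6, 1, 3, 5, 7, 4], r−c [-1, -6, -3, 3, 2, 1, 0, 4], r+c [3, 10, 9, 5, 8, 11, 14, 12] are all distinct, so no two queens attack.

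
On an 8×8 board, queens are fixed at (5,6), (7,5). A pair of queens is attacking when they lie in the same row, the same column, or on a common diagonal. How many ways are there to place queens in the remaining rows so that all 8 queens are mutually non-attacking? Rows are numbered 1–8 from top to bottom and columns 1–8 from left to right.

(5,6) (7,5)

1

Branch on row 1: col 1 → 0; col 3 → 0; col 4 → 1; col 7 → 0; col 8 → 0.
Sum: 0 + 0 + 1 + 0 + 0 = 1.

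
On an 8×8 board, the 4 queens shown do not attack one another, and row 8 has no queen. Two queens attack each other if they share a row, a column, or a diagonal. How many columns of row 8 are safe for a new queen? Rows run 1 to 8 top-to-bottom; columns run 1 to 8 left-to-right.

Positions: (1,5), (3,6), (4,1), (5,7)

3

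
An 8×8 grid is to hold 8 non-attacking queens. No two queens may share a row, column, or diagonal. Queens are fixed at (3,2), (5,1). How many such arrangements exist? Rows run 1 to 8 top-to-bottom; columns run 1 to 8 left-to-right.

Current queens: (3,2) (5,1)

Branch on row 1: col 3 → 2; col 6 → 1; col 7 → 0; col 8 → 0.
Sum: 2 + 1 + 0 + 0 = 3.

3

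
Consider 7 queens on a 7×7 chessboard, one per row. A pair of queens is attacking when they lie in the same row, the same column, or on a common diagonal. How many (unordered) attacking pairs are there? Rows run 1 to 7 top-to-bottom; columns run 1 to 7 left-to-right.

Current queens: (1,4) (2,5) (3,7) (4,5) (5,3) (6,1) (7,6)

3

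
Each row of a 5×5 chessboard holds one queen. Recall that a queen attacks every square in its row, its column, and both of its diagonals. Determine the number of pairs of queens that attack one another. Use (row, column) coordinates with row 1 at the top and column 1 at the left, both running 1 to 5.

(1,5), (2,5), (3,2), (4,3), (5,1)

Same column: (1,5)–(2,5) (column 5).
Same diagonal: (1,5)–(5,1) (|1−5| = |5−1| = 4); (2,5)–(4,3) (|2−4| = |5−3| = 2); (3,2)–(4,3) (|3−4| = |2−3| = 1).
Total attacking pairs: 4.

4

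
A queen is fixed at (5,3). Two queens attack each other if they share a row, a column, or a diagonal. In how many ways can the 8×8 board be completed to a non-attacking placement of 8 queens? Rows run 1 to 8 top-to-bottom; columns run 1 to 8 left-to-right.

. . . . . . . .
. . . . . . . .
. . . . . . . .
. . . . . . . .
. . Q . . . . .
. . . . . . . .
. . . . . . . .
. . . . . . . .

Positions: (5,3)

Branch on row 1: col 1 → 1; col 2 → 3; col 4 → 0; col 5 → 6; col 6 → 2; col 8 → 0.
Sum: 1 + 3 + 0 + 6 + 2 + 0 = 12.

12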